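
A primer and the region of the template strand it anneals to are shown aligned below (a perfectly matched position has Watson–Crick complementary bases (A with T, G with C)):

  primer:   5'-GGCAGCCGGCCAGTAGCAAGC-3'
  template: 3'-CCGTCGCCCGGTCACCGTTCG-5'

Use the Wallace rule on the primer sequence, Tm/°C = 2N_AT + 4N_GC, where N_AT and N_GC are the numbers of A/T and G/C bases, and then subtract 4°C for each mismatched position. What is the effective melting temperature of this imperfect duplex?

64°C

Primer base counts: A=5, T=1, G=8, C=7 → A+T=6, G+C=15
Perfect-match Tm = 2(6) + 4(15) = 12 + 60 = 72°C
Mismatches (positions where the bases are not complementary): 2 (at positions 7, 15)
Effective Tm = 72 − 2×4 = 72 − 8 = 64°C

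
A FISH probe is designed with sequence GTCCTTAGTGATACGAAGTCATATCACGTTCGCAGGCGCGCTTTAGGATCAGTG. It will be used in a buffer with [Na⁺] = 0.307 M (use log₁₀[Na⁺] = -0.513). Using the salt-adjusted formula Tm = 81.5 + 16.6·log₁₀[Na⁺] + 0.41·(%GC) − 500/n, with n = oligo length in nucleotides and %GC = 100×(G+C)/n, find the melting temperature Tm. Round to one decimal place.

Length n = 54. Base counts: G=15, A=12, C=12, T=15
G+C = 27, so %GC = 27/54 × 100 = 50%
Salt term: 16.6 × (-0.513) = -8.516
GC term: 0.41 × 50 = 20.5; length term: −500/54 = −9.259
Tm = 81.5 + (-8.516) + 20.5 − 9.259 = 84.225 → 84.2°C

84.2°C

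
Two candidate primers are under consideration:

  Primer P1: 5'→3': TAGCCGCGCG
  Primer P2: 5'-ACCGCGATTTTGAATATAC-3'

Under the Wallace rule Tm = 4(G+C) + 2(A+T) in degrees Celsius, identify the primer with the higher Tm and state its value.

Primer P1: A+T=2, G+C=8 → Tm = 2(2)+4(8) = 36°C
Primer P2: A+T=12, G+C=7 → Tm = 2(12)+4(7) = 52°C
36°C vs 52°C → primer P2 is higher.

Primer P2, 52°C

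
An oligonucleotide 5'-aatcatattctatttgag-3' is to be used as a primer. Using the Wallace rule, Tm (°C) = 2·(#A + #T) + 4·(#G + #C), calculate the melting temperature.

Base counts: T=8, C=2, G=2, A=6
AT pairs contribute 14, GC pairs contribute 4.
Tm = 2×14 + 4×4 = 44°C

44°C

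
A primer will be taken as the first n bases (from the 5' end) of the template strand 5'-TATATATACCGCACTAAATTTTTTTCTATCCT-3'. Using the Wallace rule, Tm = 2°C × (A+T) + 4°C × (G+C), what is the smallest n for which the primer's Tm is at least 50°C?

First 19 bases: TATATATACCGCACTAAAT → Tm = 48°C (< 50°C)
First 20 bases: TATATATACCGCACTAAATT → Tm = 50°C (≥ 50°C)
Each additional base adds 2°C (A/T) or 4°C (G/C), so Tm is non-decreasing in n; n = 20 is the first length to reach 50°C.

n = 20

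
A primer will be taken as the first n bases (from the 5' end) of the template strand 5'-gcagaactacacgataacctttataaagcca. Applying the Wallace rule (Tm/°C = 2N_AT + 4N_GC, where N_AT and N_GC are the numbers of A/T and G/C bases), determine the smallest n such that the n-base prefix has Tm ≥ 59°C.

n = 21

First 20 bases: GCAGAACTACACGATAACCT → Tm = 58°C (< 59°C)
First 21 bases: GCAGAACTACACGATAACCTT → Tm = 60°C (≥ 59°C)
Since every base adds ≥2°C, Tm only increases with n, so the threshold is first crossed at n = 21.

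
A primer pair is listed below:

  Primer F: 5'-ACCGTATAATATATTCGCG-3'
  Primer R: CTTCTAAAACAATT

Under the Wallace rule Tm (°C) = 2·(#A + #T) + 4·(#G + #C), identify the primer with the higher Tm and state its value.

Primer F: A+T=12, G+C=7 → Tm = 2(12)+4(7) = 52°C
Primer R: A+T=11, G+C=3 → Tm = 2(11)+4(3) = 34°C
52°C vs 34°C → primer F is higher.

Primer F, 52°C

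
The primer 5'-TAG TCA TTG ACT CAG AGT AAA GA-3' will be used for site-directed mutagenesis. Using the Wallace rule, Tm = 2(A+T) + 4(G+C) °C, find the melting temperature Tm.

62°C

T=6, A=9, G=5, C=3
A+T = 15, G+C = 8
Tm = 4·8 + 2·15 = 32 + 30 = 62°C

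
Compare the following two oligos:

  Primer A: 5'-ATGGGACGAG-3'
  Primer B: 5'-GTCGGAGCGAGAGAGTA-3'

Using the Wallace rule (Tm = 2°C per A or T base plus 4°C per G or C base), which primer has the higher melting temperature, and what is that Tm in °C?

Primer A: A+T=4, G+C=6 → Tm = 2(4)+4(6) = 32°C
Primer B: A+T=7, G+C=10 → Tm = 2(7)+4(10) = 54°C
32°C vs 54°C → primer B is higher.

Primer B, 54°C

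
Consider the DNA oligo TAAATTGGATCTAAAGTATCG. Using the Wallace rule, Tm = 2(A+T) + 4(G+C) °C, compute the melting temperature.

54°C

Scanning the sequence gives A=8, C=2, T=7, G=4.
A+T = 15, G+C = 6
Tm = 2(15) + 4(6) = 30 + 24 = 54°C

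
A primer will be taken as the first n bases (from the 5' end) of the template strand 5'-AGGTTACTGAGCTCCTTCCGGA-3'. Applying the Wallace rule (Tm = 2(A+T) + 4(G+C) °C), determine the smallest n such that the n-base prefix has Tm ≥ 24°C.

First 8 bases: AGGTTACT → Tm = 22°C (< 24°C)
First 9 bases: AGGTTACTG → Tm = 26°C (≥ 24°C)
Since every base adds ≥2°C, Tm only increases with n, so the threshold is first crossed at n = 9.

n = 9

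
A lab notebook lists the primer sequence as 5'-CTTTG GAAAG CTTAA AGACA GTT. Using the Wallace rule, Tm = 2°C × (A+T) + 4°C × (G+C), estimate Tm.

Scanning the sequence gives G=5, C=3, A=8, T=7.
So N_AT = 15 and N_GC = 8.
Tm = 4·8 + 2·15 = 32 + 30 = 62°C

62°C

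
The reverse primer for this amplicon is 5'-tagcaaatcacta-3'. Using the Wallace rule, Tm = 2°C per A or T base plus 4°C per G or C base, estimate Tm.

34°C

Counting bases: A=6, T=3, C=3, G=1
A+T = 9, G+C = 4
Tm = 2(9) + 4(4) = 18 + 16 = 34°C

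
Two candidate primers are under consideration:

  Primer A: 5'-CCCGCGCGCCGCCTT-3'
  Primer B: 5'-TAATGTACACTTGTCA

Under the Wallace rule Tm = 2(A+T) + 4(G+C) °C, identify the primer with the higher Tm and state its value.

Primer A, 56°C

Primer A: A+T=2, G+C=13 → Tm = 2(2)+4(13) = 56°C
Primer B: A+T=11, G+C=5 → Tm = 2(11)+4(5) = 42°C
56°C vs 42°C → primer A is higher.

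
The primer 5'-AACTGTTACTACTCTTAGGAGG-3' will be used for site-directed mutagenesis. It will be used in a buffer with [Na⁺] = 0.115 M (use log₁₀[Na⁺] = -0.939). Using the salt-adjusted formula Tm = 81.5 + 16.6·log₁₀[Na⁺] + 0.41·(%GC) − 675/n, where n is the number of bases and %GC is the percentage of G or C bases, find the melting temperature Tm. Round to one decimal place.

52.0°C

Length n = 22. Counting bases: C=4, G=5, A=6, T=7
G+C = 9, so %GC = 9/22 × 100 = 40.909%
Salt term: 16.6 × (-0.939) = -15.587
GC term: 0.41 × 40.909 = 16.773; length term: −675/22 = −30.682
Tm = 81.5 + (-15.587) + 16.773 − 30.682 = 52.004 → 52.0°C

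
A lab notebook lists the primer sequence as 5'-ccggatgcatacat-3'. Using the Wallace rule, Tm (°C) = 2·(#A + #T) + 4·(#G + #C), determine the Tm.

Base counts: G=3, A=4, C=4, T=3
AT pairs contribute 7, GC pairs contribute 7.
Tm = 2(7) + 4(7) = 14 + 28 = 42°C

42°C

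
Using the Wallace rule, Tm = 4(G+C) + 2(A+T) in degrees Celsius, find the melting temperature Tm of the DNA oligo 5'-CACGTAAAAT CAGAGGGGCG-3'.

62°C

C=4, G=7, T=2, A=7
AT pairs contribute 9, GC pairs contribute 11.
Tm = 2×9 + 4×11 = 62°C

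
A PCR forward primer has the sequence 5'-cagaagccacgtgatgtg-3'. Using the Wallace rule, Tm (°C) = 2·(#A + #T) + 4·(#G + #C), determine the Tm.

Base counts: A=5, T=3, G=6, C=4
AT pairs contribute 8, GC pairs contribute 10.
Tm = 4·10 + 2·8 = 40 + 16 = 56°C

56°C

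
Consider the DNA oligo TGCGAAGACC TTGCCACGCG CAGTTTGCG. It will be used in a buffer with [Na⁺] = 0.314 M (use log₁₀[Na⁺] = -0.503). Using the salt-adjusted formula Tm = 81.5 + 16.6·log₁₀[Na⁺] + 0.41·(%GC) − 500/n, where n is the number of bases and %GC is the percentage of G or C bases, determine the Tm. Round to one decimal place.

Length n = 29. Counting bases: C=9, G=9, T=6, A=5
G+C = 18, so %GC = 18/29 × 100 = 62.069%
Salt term: 16.6 × (-0.503) = -8.35
GC term: 0.41 × 62.069 = 25.448; length term: −500/29 = −17.241
Tm = 81.5 + (-8.35) + 25.448 − 17.241 = 81.357 → 81.4°C

81.4°C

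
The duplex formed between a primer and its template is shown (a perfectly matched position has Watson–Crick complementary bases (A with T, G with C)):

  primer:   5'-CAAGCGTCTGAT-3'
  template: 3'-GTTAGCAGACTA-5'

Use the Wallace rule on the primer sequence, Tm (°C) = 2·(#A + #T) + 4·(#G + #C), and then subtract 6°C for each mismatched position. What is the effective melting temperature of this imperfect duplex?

Primer base counts: A=3, T=3, G=3, C=3 → A+T=6, G+C=6
Perfect-match Tm = 2(6) + 4(6) = 12 + 24 = 36°C
Mismatches (positions where the bases are not complementary): 1 (at position 4)
Effective Tm = 36 − 1×6 = 36 − 6 = 30°C

30°C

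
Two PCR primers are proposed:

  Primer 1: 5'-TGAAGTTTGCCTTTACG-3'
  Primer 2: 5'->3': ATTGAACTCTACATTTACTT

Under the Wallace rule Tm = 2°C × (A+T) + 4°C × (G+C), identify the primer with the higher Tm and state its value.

Primer 2, 50°C

Primer 1: A+T=10, G+C=7 → Tm = 2(10)+4(7) = 48°C
Primer 2: A+T=15, G+C=5 → Tm = 2(15)+4(5) = 50°C
48°C vs 50°C → primer 2 is higher.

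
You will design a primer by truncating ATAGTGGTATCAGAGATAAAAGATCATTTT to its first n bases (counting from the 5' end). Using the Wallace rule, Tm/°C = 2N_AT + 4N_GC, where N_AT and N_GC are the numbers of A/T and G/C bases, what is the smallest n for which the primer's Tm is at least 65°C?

First 24 bases: ATAGTGGTATCAGAGATAAAAGAT → Tm = 62°C (< 65°C)
First 25 bases: ATAGTGGTATCAGAGATAAAAGATC → Tm = 66°C (≥ 65°C)
Each additional base adds 2°C (A/T) or 4°C (G/C), so Tm is non-decreasing in n; n = 25 is the first length to reach 65°C.

n = 25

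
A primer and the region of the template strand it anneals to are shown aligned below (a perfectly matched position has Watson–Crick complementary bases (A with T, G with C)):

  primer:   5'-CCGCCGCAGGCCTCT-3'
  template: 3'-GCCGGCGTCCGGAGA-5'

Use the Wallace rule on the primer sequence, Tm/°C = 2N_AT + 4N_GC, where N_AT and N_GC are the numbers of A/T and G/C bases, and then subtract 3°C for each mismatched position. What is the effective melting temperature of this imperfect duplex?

51°C

Primer base counts: A=1, T=2, G=4, C=8 → A+T=3, G+C=12
Perfect-match Tm = 2(3) + 4(12) = 6 + 48 = 54°C
Mismatches (positions where the bases are not complementary): 1 (at position 2)
Effective Tm = 54 − 1×3 = 54 − 3 = 51°C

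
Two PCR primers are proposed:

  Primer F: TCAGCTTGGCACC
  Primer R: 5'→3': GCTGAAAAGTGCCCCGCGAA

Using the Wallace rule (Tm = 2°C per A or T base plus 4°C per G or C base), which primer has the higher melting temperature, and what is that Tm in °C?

Primer F: A+T=5, G+C=8 → Tm = 2(5)+4(8) = 42°C
Primer R: A+T=8, G+C=12 → Tm = 2(8)+4(12) = 64°C
42°C vs 64°C → primer R is higher.

Primer R, 64°C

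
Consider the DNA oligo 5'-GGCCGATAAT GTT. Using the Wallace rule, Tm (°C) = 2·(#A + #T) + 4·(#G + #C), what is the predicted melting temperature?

38°C

Scanning the sequence gives G=4, A=3, C=2, T=4.
So N_AT = 7 and N_GC = 6.
Tm = 2×7 + 4×6 = 38°C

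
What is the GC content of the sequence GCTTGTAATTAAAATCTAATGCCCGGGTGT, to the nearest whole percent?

C=5, A=8, G=7, T=10
G+C = 7 + 5 = 12 out of 30 bases
%GC = 12/30 × 100 = 40% ≈ 40%

40%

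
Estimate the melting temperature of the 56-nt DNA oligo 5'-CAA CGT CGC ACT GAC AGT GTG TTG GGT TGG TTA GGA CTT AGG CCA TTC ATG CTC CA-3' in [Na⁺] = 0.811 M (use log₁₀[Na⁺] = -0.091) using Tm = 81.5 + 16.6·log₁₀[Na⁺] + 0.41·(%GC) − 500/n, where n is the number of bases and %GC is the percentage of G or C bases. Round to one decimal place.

92.3°C

Length n = 56. Base counts: T=16, G=16, C=13, A=11
G+C = 29, so %GC = 29/56 × 100 = 51.786%
Salt term: 16.6 × (-0.091) = -1.511
GC term: 0.41 × 51.786 = 21.232; length term: −500/56 = −8.929
Tm = 81.5 + (-1.511) + 21.232 − 8.929 = 92.292 → 92.3°C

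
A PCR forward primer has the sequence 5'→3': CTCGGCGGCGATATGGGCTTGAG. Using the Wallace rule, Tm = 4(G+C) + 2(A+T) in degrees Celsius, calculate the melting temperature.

Base counts: T=5, A=3, G=10, C=5
So N_AT = 8 and N_GC = 15.
Tm = 2(8) + 4(15) = 16 + 60 = 76°C

76°C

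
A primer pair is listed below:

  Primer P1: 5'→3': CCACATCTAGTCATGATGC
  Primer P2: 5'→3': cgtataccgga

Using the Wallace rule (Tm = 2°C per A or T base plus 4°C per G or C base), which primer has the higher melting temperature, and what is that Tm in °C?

Primer P1: A+T=10, G+C=9 → Tm = 2(10)+4(9) = 56°C
Primer P2: A+T=5, G+C=6 → Tm = 2(5)+4(6) = 34°C
56°C vs 34°C → primer P1 is higher.

Primer P1, 56°C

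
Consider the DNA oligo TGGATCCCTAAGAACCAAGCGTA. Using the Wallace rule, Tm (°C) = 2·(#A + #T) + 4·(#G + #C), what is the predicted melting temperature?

Counting bases: C=6, G=5, A=8, T=4
A+T = 12, G+C = 11
Tm = 2(12) + 4(11) = 24 + 44 = 68°C

68°C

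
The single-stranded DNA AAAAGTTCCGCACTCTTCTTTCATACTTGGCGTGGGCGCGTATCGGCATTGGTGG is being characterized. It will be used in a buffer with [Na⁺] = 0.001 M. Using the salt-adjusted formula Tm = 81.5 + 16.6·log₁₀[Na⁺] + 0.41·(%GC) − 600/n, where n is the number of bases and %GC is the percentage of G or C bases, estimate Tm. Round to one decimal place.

42.4°C

Length n = 55. Counting bases: G=16, C=13, T=17, A=9
G+C = 29, so %GC = 29/55 × 100 = 52.727%
Salt term: 16.6 × (-3) = -49.8
GC term: 0.41 × 52.727 = 21.618; length term: −600/55 = −10.909
Tm = 81.5 + (-49.8) + 21.618 − 10.909 = 42.409 → 42.4°C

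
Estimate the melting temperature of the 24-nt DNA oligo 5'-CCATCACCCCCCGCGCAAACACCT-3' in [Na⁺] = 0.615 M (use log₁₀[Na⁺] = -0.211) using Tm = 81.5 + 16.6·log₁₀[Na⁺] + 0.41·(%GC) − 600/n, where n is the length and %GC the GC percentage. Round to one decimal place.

Length n = 24. A=6, C=14, G=2, T=2
G+C = 16, so %GC = 16/24 × 100 = 66.667%
Salt term: 16.6 × (-0.211) = -3.503
GC term: 0.41 × 66.667 = 27.333; length term: −600/24 = −25
Tm = 81.5 + (-3.503) + 27.333 − 25 = 80.33 → 80.3°C

80.3°C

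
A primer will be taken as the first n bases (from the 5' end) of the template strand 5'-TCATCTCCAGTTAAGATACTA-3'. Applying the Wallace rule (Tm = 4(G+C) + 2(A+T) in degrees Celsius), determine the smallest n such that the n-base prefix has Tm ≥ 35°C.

First 12 bases: TCATCTCCAGTT → Tm = 34°C (< 35°C)
First 13 bases: TCATCTCCAGTTA → Tm = 36°C (≥ 35°C)
Since every base adds ≥2°C, Tm only increases with n, so the threshold is first crossed at n = 13.

n = 13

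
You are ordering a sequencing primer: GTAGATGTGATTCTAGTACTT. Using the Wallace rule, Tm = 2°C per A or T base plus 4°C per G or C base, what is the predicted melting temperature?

C=2, G=5, T=9, A=5
A+T = 14, G+C = 7
Tm = 2(14) + 4(7) = 28 + 28 = 56°C

56°C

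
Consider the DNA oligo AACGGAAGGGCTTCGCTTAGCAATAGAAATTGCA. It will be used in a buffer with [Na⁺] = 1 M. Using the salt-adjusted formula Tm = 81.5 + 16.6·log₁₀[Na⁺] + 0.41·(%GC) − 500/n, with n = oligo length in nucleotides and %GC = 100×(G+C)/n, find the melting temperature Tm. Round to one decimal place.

84.9°C

Length n = 34. A=12, C=6, G=9, T=7
G+C = 15, so %GC = 15/34 × 100 = 44.118%
Salt term: 16.6 × (0) = 0
GC term: 0.41 × 44.118 = 18.088; length term: −500/34 = −14.706
Tm = 81.5 + (0) + 18.088 − 14.706 = 84.882 → 84.9°C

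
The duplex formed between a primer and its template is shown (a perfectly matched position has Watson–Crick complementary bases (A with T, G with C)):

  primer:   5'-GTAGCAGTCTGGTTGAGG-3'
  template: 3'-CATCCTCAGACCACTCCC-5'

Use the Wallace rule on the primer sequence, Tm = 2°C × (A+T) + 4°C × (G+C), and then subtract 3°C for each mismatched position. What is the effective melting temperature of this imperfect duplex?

44°C

Primer base counts: A=3, T=5, G=8, C=2 → A+T=8, G+C=10
Perfect-match Tm = 2(8) + 4(10) = 16 + 40 = 56°C
Mismatches (positions where the bases are not complementary): 4 (at positions 5, 14, 15, 16)
Effective Tm = 56 − 4×3 = 56 − 12 = 44°C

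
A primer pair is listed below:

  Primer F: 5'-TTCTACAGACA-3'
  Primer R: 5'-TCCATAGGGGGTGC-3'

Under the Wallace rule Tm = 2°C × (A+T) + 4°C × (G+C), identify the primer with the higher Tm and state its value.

Primer F: A+T=7, G+C=4 → Tm = 2(7)+4(4) = 30°C
Primer R: A+T=5, G+C=9 → Tm = 2(5)+4(9) = 46°C
30°C vs 46°C → primer R is higher.

Primer R, 46°C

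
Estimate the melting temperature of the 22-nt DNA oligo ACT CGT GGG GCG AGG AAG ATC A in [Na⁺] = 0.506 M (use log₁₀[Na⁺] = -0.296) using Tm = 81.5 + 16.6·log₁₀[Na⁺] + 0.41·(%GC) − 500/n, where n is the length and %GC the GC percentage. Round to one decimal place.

Length n = 22. Scanning the sequence gives C=4, A=6, G=9, T=3.
G+C = 13, so %GC = 13/22 × 100 = 59.091%
Salt term: 16.6 × (-0.296) = -4.914
GC term: 0.41 × 59.091 = 24.227; length term: −500/22 = −22.727
Tm = 81.5 + (-4.914) + 24.227 − 22.727 = 78.086 → 78.1°C

78.1°C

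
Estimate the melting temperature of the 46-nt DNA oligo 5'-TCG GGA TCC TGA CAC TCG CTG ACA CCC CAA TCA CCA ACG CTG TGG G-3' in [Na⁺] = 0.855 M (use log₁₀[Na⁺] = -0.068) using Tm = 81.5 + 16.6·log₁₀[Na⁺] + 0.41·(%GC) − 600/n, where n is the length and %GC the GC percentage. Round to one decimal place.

Length n = 46. Scanning the sequence gives A=10, G=11, C=17, T=8.
G+C = 28, so %GC = 28/46 × 100 = 60.87%
Salt term: 16.6 × (-0.068) = -1.129
GC term: 0.41 × 60.87 = 24.957; length term: −600/46 = −13.043
Tm = 81.5 + (-1.129) + 24.957 − 13.043 = 92.285 → 92.3°C

92.3°C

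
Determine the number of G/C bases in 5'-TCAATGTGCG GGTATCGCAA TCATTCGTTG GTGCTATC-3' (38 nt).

G=10, C=8, T=13, A=7
G+C = 10 + 8 = 18

18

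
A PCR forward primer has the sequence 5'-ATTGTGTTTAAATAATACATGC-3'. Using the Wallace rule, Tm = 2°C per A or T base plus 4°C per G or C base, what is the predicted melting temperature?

54°C

T=9, C=2, A=8, G=3
A+T = 17, G+C = 5
Tm = 2×17 + 4×5 = 54°C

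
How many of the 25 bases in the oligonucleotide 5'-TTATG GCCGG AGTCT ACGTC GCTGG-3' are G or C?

15

G=9, C=6, A=3, T=7
Total G or C: 9 + 6 = 15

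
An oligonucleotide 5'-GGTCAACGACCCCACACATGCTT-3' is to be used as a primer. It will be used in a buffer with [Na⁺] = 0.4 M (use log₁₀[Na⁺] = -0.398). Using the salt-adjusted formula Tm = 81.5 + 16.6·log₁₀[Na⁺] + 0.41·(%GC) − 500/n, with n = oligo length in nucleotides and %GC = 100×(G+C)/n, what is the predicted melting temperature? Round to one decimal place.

Length n = 23. Scanning the sequence gives T=4, G=4, C=9, A=6.
G+C = 13, so %GC = 13/23 × 100 = 56.522%
Salt term: 16.6 × (-0.398) = -6.607
GC term: 0.41 × 56.522 = 23.174; length term: −500/23 = −21.739
Tm = 81.5 + (-6.607) + 23.174 − 21.739 = 76.328 → 76.3°C

76.3°C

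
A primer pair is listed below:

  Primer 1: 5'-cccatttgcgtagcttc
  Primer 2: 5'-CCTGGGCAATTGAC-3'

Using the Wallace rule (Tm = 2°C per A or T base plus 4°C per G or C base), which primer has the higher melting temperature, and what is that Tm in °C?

Primer 1, 52°C

Primer 1: A+T=8, G+C=9 → Tm = 2(8)+4(9) = 52°C
Primer 2: A+T=6, G+C=8 → Tm = 2(6)+4(8) = 44°C
52°C vs 44°C → primer 1 is higher.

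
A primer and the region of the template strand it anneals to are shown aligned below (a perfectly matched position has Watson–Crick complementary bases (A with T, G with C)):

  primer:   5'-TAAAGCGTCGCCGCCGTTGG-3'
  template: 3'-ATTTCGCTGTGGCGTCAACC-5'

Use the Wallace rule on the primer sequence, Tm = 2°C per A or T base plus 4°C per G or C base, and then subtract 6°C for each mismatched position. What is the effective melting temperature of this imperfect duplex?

Primer base counts: A=3, T=4, G=7, C=6 → A+T=7, G+C=13
Perfect-match Tm = 2(7) + 4(13) = 14 + 52 = 66°C
Mismatches (positions where the bases are not complementary): 3 (at positions 8, 10, 15)
Effective Tm = 66 − 3×6 = 66 − 18 = 48°C

48°C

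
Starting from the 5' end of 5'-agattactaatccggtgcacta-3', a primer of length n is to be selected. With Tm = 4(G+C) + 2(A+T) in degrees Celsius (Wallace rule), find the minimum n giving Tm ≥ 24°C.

First 9 bases: AGATTACTA → Tm = 22°C (< 24°C)
First 10 bases: AGATTACTAA → Tm = 24°C (≥ 24°C)
Each additional base adds 2°C (A/T) or 4°C (G/C), so Tm is non-decreasing in n; n = 10 is the first length to reach 24°C.

n = 10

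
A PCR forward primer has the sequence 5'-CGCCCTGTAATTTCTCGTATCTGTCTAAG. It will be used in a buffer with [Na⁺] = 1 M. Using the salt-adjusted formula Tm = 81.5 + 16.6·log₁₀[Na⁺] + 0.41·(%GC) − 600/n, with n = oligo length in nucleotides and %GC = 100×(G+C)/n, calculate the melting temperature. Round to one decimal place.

Length n = 29. Base counts: C=8, T=11, A=5, G=5
G+C = 13, so %GC = 13/29 × 100 = 44.828%
Salt term: 16.6 × (0) = 0
GC term: 0.41 × 44.828 = 18.379; length term: −600/29 = −20.69
Tm = 81.5 + (0) + 18.379 − 20.69 = 79.189 → 79.2°C

79.2°C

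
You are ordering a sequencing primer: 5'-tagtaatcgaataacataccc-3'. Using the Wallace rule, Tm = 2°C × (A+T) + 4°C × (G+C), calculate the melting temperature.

56°C

G=2, C=5, A=9, T=5
AT pairs contribute 14, GC pairs contribute 7.
Tm = 2(14) + 4(7) = 28 + 28 = 56°C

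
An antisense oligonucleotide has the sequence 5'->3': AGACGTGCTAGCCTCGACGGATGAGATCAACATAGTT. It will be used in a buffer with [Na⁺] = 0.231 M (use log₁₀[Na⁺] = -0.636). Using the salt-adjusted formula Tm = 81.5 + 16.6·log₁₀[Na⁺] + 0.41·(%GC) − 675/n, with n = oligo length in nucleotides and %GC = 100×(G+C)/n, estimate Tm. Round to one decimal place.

Length n = 37. Base counts: G=10, C=8, A=11, T=8
G+C = 18, so %GC = 18/37 × 100 = 48.649%
Salt term: 16.6 × (-0.636) = -10.558
GC term: 0.41 × 48.649 = 19.946; length term: −675/37 = −18.243
Tm = 81.5 + (-10.558) + 19.946 − 18.243 = 72.645 → 72.6°C

72.6°C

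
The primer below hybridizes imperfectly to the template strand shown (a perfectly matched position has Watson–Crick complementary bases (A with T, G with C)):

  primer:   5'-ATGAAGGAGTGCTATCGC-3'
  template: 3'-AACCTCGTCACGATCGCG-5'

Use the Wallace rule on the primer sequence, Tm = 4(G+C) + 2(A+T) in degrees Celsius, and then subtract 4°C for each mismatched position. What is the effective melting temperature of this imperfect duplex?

Primer base counts: A=5, T=4, G=6, C=3 → A+T=9, G+C=9
Perfect-match Tm = 2(9) + 4(9) = 18 + 36 = 54°C
Mismatches (positions where the bases are not complementary): 4 (at positions 1, 4, 7, 15)
Effective Tm = 54 − 4×4 = 54 − 16 = 38°C

38°C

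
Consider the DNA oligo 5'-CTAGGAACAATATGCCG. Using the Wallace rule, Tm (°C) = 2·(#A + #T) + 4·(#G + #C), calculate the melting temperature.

50°C

T=3, C=4, A=6, G=4
AT pairs contribute 9, GC pairs contribute 8.
Tm = 4·8 + 2·9 = 32 + 18 = 50°C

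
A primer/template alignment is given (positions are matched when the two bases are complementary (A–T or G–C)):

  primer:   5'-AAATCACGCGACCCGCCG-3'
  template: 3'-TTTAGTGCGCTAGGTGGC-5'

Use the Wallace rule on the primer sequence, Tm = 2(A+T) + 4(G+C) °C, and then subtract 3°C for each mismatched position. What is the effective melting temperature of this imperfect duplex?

Primer base counts: A=5, T=1, G=4, C=8 → A+T=6, G+C=12
Perfect-match Tm = 2(6) + 4(12) = 12 + 48 = 60°C
Mismatches (positions where the bases are not complementary): 2 (at positions 12, 15)
Effective Tm = 60 − 2×3 = 60 − 6 = 54°C

54°C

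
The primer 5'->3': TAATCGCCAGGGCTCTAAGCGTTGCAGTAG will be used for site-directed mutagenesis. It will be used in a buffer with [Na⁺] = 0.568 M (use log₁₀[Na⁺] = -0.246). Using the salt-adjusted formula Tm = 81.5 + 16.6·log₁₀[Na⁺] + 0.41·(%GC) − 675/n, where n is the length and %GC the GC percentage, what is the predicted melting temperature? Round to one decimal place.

Length n = 30. C=7, T=7, G=9, A=7
G+C = 16, so %GC = 16/30 × 100 = 53.333%
Salt term: 16.6 × (-0.246) = -4.084
GC term: 0.41 × 53.333 = 21.867; length term: −675/30 = −22.5
Tm = 81.5 + (-4.084) + 21.867 − 22.5 = 76.783 → 76.8°C

76.8°C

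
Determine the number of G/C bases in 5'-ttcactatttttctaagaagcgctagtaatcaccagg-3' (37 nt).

14

G=6, C=8, T=12, A=11
Total G or C: 6 + 8 = 14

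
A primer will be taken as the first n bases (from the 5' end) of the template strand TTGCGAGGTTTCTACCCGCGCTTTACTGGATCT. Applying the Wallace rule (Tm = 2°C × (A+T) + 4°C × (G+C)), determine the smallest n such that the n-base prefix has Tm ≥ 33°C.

n = 12

First 11 bases: TTGCGAGGTTT → Tm = 32°C (< 33°C)
First 12 bases: TTGCGAGGTTTC → Tm = 36°C (≥ 33°C)
Each additional base adds 2°C (A/T) or 4°C (G/C), so Tm is non-decreasing in n; n = 12 is the first length to reach 33°C.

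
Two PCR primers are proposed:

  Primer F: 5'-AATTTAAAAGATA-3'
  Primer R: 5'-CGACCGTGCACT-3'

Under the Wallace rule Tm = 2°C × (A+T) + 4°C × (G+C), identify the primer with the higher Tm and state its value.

Primer R, 40°C

Primer F: A+T=12, G+C=1 → Tm = 2(12)+4(1) = 28°C
Primer R: A+T=4, G+C=8 → Tm = 2(4)+4(8) = 40°C
28°C vs 40°C → primer R is higher.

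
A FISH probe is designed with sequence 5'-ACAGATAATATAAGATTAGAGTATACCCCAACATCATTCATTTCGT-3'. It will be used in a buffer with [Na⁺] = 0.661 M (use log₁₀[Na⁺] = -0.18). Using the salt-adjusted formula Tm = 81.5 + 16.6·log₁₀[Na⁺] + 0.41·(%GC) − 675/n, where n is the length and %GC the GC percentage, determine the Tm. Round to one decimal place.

Length n = 46. A=18, T=14, G=5, C=9
G+C = 14, so %GC = 14/46 × 100 = 30.435%
Salt term: 16.6 × (-0.18) = -2.988
GC term: 0.41 × 30.435 = 12.478; length term: −675/46 = −14.674
Tm = 81.5 + (-2.988) + 12.478 − 14.674 = 76.316 → 76.3°C

76.3°C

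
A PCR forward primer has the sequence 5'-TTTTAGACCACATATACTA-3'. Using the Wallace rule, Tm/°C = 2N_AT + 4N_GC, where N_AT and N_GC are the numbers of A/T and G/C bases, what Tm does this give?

48°C

C=4, G=1, A=7, T=7
A+T = 14, G+C = 5
Tm = 4·5 + 2·14 = 20 + 28 = 48°C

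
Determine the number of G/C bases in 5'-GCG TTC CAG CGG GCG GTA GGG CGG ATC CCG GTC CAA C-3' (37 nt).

T=5, G=15, A=5, C=12
G+C = 15 + 12 = 27

27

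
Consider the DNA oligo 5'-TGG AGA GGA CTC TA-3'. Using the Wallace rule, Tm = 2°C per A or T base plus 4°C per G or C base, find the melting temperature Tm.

Counting bases: C=2, A=4, G=5, T=3
AT pairs contribute 7, GC pairs contribute 7.
Tm = 2(7) + 4(7) = 14 + 28 = 42°C

42°C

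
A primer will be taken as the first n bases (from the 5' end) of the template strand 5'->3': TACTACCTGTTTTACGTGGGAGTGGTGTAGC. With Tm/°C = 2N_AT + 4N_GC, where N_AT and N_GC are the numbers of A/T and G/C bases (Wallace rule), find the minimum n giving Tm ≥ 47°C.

n = 18

First 17 bases: TACTACCTGTTTTACGT → Tm = 46°C (< 47°C)
First 18 bases: TACTACCTGTTTTACGTG → Tm = 50°C (≥ 47°C)
Each additional base adds 2°C (A/T) or 4°C (G/C), so Tm is non-decreasing in n; n = 18 is the first length to reach 47°C.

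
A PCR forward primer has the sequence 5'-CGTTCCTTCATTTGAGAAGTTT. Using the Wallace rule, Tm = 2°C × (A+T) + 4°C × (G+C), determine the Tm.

60°C

Base counts: G=4, T=10, C=4, A=4
So N_AT = 14 and N_GC = 8.
Tm = 2(14) + 4(8) = 28 + 32 = 60°C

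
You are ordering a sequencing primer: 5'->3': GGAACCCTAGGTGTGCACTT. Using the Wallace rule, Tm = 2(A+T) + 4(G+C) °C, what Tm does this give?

62°C

Counting bases: G=6, C=5, A=4, T=5
So N_AT = 9 and N_GC = 11.
Tm = 4·11 + 2·9 = 44 + 18 = 62°C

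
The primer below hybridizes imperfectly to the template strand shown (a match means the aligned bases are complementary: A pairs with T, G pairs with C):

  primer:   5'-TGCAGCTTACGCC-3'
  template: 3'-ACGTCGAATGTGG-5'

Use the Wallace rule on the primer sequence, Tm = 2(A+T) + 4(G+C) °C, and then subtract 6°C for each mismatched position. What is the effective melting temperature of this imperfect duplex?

36°C

Primer base counts: A=2, T=3, G=3, C=5 → A+T=5, G+C=8
Perfect-match Tm = 2(5) + 4(8) = 10 + 32 = 42°C
Mismatches (positions where the bases are not complementary): 1 (at position 11)
Effective Tm = 42 − 1×6 = 42 − 6 = 36°C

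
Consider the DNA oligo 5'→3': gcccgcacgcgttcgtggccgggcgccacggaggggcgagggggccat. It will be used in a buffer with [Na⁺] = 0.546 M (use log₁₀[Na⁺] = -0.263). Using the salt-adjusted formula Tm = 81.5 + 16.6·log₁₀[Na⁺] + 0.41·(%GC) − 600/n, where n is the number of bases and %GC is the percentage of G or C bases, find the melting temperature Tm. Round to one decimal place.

Length n = 48. Counting bases: G=23, C=16, T=4, A=5
G+C = 39, so %GC = 39/48 × 100 = 81.25%
Salt term: 16.6 × (-0.263) = -4.366
GC term: 0.41 × 81.25 = 33.312; length term: −600/48 = −12.5
Tm = 81.5 + (-4.366) + 33.312 − 12.5 = 97.946 → 97.9°C

97.9°C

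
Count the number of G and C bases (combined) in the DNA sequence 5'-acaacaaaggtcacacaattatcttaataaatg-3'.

9

Scanning the sequence gives G=3, T=8, A=16, C=6.
Total G or C: 3 + 6 = 9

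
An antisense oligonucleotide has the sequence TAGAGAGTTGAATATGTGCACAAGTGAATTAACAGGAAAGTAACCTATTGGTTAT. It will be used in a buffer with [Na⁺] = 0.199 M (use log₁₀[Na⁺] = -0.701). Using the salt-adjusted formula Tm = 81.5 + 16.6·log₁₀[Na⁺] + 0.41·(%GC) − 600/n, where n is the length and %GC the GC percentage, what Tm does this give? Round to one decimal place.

Length n = 55. C=5, A=21, T=16, G=13
G+C = 18, so %GC = 18/55 × 100 = 32.727%
Salt term: 16.6 × (-0.701) = -11.637
GC term: 0.41 × 32.727 = 13.418; length term: −600/55 = −10.909
Tm = 81.5 + (-11.637) + 13.418 − 10.909 = 72.372 → 72.4°C

72.4°C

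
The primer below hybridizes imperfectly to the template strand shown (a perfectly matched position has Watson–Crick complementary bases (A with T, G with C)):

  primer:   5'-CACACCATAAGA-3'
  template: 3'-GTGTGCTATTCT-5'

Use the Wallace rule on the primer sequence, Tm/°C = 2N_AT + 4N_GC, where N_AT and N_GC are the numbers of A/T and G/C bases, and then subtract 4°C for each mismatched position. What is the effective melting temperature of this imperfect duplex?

Primer base counts: A=6, T=1, G=1, C=4 → A+T=7, G+C=5
Perfect-match Tm = 2(7) + 4(5) = 14 + 20 = 34°C
Mismatches (positions where the bases are not complementary): 1 (at position 6)
Effective Tm = 34 − 1×4 = 34 − 4 = 30°C

30°C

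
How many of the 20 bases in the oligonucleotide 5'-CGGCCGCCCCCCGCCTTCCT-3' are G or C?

Base counts: A=0, T=3, C=13, G=4
Total G or C: 4 + 13 = 17

17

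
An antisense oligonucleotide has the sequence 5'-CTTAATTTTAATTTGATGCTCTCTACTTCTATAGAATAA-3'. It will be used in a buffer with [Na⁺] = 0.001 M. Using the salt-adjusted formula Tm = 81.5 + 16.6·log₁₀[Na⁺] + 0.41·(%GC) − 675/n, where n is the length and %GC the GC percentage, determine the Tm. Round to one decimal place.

23.9°C

Length n = 39. Counting bases: C=6, G=3, A=12, T=18
G+C = 9, so %GC = 9/39 × 100 = 23.077%
Salt term: 16.6 × (-3) = -49.8
GC term: 0.41 × 23.077 = 9.462; length term: −675/39 = −17.308
Tm = 81.5 + (-49.8) + 9.462 − 17.308 = 23.854 → 23.9°C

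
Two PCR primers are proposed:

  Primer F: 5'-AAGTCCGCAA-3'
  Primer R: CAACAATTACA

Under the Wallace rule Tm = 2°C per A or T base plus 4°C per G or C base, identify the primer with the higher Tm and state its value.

Primer F, 30°C

Primer F: A+T=5, G+C=5 → Tm = 2(5)+4(5) = 30°C
Primer R: A+T=8, G+C=3 → Tm = 2(8)+4(3) = 28°C
30°C vs 28°C → primer F is higher.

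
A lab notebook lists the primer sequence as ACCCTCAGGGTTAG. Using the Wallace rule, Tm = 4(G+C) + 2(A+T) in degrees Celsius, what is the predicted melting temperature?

C=4, T=3, G=4, A=3
A+T = 6, G+C = 8
Tm = 4·8 + 2·6 = 32 + 12 = 44°C

44°C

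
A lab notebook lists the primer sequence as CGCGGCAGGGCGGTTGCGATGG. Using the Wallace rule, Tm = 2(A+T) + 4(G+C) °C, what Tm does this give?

Scanning the sequence gives G=12, A=2, T=3, C=5.
AT pairs contribute 5, GC pairs contribute 17.
Tm = 4·17 + 2·5 = 68 + 10 = 78°C

78°C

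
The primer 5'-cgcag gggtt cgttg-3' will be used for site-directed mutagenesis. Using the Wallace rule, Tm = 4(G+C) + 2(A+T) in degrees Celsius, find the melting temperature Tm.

50°C

Base counts: T=4, C=3, A=1, G=7
So N_AT = 5 and N_GC = 10.
Tm = 2×5 + 4×10 = 50°C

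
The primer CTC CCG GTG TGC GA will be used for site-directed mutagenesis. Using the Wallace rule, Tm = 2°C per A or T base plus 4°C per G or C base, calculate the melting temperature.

48°C

Scanning the sequence gives C=5, A=1, G=5, T=3.
AT pairs contribute 4, GC pairs contribute 10.
Tm = 2×4 + 4×10 = 48°C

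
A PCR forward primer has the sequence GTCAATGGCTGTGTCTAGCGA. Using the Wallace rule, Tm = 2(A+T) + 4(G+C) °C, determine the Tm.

64°C

Scanning the sequence gives C=4, G=7, T=6, A=4.
A+T = 10, G+C = 11
Tm = 4·11 + 2·10 = 44 + 20 = 64°C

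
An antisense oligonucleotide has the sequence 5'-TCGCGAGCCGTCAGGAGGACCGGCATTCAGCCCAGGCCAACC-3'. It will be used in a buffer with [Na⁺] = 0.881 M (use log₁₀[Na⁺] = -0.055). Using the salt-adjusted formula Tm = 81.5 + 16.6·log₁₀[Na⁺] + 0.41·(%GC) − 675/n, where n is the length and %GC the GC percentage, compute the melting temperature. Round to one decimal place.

92.8°C

Length n = 42. Base counts: A=9, G=13, T=4, C=16
G+C = 29, so %GC = 29/42 × 100 = 69.048%
Salt term: 16.6 × (-0.055) = -0.913
GC term: 0.41 × 69.048 = 28.31; length term: −675/42 = −16.071
Tm = 81.5 + (-0.913) + 28.31 − 16.071 = 92.826 → 92.8°C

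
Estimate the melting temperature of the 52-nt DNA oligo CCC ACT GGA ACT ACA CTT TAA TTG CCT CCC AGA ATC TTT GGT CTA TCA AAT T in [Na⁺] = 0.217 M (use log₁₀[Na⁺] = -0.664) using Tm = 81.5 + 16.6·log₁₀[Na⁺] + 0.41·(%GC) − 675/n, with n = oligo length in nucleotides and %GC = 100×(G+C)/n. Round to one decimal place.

74.1°C

Length n = 52. Counting bases: T=17, C=15, A=14, G=6
G+C = 21, so %GC = 21/52 × 100 = 40.385%
Salt term: 16.6 × (-0.664) = -11.022
GC term: 0.41 × 40.385 = 16.558; length term: −675/52 = −12.981
Tm = 81.5 + (-11.022) + 16.558 − 12.981 = 74.055 → 74.1°C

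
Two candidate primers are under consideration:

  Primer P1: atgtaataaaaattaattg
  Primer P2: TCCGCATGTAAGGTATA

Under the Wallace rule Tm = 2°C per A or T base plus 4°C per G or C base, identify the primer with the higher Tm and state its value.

Primer P1: A+T=17, G+C=2 → Tm = 2(17)+4(2) = 42°C
Primer P2: A+T=10, G+C=7 → Tm = 2(10)+4(7) = 48°C
42°C vs 48°C → primer P2 is higher.

Primer P2, 48°C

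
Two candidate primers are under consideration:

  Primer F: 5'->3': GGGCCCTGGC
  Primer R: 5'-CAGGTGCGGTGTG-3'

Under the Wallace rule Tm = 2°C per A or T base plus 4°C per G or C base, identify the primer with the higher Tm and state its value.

Primer F: A+T=1, G+C=9 → Tm = 2(1)+4(9) = 38°C
Primer R: A+T=4, G+C=9 → Tm = 2(4)+4(9) = 44°C
38°C vs 44°C → primer R is higher.

Primer R, 44°C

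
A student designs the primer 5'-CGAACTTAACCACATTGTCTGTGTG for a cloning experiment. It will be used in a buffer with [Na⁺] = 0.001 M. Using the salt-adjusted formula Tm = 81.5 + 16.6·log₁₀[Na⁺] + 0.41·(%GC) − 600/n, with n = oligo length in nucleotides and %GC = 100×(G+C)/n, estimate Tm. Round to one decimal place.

Length n = 25. Scanning the sequence gives T=8, A=6, G=5, C=6.
G+C = 11, so %GC = 11/25 × 100 = 44%
Salt term: 16.6 × (-3) = -49.8
GC term: 0.41 × 44 = 18.04; length term: −600/25 = −24
Tm = 81.5 + (-49.8) + 18.04 − 24 = 25.74 → 25.7°C

25.7°C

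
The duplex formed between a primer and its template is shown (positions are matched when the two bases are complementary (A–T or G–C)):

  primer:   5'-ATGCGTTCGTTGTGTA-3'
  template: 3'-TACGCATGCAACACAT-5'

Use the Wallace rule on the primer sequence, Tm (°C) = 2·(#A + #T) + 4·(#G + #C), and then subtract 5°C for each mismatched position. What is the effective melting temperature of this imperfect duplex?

41°C

Primer base counts: A=2, T=7, G=5, C=2 → A+T=9, G+C=7
Perfect-match Tm = 2(9) + 4(7) = 18 + 28 = 46°C
Mismatches (positions where the bases are not complementary): 1 (at position 7)
Effective Tm = 46 − 1×5 = 46 − 5 = 41°C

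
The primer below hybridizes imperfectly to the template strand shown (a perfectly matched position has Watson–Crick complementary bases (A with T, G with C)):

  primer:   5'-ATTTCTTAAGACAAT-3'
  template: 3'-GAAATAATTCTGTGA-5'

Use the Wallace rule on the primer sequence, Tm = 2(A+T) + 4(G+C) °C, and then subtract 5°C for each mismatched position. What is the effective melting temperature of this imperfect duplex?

21°C

Primer base counts: A=6, T=6, G=1, C=2 → A+T=12, G+C=3
Perfect-match Tm = 2(12) + 4(3) = 24 + 12 = 36°C
Mismatches (positions where the bases are not complementary): 3 (at positions 1, 5, 14)
Effective Tm = 36 − 3×5 = 36 − 15 = 21°C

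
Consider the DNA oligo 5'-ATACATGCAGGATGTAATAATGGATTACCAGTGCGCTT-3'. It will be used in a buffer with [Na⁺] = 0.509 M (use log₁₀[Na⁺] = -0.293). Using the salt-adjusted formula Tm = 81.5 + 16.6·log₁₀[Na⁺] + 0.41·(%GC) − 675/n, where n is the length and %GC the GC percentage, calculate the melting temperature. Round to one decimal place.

Length n = 38. Scanning the sequence gives T=11, A=12, C=6, G=9.
G+C = 15, so %GC = 15/38 × 100 = 39.474%
Salt term: 16.6 × (-0.293) = -4.864
GC term: 0.41 × 39.474 = 16.184; length term: −675/38 = −17.763
Tm = 81.5 + (-4.864) + 16.184 − 17.763 = 75.057 → 75.1°C

75.1°C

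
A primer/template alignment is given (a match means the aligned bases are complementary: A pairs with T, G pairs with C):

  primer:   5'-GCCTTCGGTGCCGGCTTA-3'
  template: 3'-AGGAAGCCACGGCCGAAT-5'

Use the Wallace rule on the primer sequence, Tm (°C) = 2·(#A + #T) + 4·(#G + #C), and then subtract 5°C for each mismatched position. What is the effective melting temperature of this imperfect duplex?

Primer base counts: A=1, T=5, G=6, C=6 → A+T=6, G+C=12
Perfect-match Tm = 2(6) + 4(12) = 12 + 48 = 60°C
Mismatches (positions where the bases are not complementary): 1 (at position 1)
Effective Tm = 60 − 1×5 = 60 − 5 = 55°C

55°C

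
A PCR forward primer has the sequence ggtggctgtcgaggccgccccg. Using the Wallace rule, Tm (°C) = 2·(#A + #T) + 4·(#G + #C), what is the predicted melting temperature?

80°C

Counting bases: C=8, T=3, G=10, A=1
So N_AT = 4 and N_GC = 18.
Tm = 2(4) + 4(18) = 8 + 72 = 80°C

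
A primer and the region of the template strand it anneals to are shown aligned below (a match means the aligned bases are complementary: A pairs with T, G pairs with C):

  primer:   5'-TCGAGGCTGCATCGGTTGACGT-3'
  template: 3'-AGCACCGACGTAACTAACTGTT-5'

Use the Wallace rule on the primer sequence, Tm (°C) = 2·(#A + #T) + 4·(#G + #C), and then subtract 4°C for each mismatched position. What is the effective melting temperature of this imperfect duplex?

Primer base counts: A=3, T=6, G=8, C=5 → A+T=9, G+C=13
Perfect-match Tm = 2(9) + 4(13) = 18 + 52 = 70°C
Mismatches (positions where the bases are not complementary): 5 (at positions 4, 13, 15, 21, 22)
Effective Tm = 70 − 5×4 = 70 − 20 = 50°C

50°C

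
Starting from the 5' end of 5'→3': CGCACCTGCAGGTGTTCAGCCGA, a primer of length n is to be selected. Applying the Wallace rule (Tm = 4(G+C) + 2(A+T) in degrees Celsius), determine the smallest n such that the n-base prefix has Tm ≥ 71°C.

n = 22

First 21 bases: CGCACCTGCAGGTGTTCAGCC → Tm = 70°C (< 71°C)
First 22 bases: CGCACCTGCAGGTGTTCAGCCG → Tm = 74°C (≥ 71°C)
Each additional base adds 2°C (A/T) or 4°C (G/C), so Tm is non-decreasing in n; n = 22 is the first length to reach 71°C.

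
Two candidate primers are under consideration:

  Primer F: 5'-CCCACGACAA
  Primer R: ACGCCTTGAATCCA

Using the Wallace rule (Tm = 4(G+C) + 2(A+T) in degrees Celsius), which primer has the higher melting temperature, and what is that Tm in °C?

Primer R, 42°C

Primer F: A+T=4, G+C=6 → Tm = 2(4)+4(6) = 32°C
Primer R: A+T=7, G+C=7 → Tm = 2(7)+4(7) = 42°C
32°C vs 42°C → primer R is higher.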